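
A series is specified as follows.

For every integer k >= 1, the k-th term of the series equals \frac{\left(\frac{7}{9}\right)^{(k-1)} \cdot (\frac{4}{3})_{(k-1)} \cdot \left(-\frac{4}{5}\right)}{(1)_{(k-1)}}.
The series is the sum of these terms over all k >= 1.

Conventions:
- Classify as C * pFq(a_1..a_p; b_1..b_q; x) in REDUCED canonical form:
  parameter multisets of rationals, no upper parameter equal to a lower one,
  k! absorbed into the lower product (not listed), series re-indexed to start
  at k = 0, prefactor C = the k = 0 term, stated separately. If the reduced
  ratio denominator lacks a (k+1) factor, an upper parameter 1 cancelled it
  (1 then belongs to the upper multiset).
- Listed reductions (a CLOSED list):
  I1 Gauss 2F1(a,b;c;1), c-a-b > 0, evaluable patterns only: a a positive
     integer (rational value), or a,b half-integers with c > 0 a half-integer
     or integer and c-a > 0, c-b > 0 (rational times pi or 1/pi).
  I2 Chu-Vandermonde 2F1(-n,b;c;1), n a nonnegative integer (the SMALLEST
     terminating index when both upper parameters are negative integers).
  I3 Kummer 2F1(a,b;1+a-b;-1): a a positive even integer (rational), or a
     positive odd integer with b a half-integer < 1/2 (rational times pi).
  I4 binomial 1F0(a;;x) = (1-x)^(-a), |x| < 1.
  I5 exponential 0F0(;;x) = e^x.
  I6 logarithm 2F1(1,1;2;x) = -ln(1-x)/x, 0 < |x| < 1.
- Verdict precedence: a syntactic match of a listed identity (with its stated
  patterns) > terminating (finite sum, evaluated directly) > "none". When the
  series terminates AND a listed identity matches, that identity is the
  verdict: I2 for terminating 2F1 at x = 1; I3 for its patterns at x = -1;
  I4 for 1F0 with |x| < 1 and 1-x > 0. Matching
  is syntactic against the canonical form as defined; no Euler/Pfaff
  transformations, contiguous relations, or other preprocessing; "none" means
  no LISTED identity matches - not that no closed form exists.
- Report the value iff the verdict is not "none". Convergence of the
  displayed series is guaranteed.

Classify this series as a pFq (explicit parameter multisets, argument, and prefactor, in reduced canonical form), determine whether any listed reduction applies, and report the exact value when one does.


The series (x = \frac{7}{9}) is 1F0: upper {\frac{4}{3}}, lower {-}, prefactor -\frac{4}{5}. Verdict: the binomial series (I4) matches (the 1F0 binomial series: exponent -4/3, x = \frac{7}{9}). Value: \left(-\frac{4}{5}\right) \cdot \left(\frac{2}{9}\right)^{-\frac{4}{3}}.

The tell: t_0 being -\frac{4}{5}, (1)_k (C = -4/5) is k! itself.
Ratio: r(k) = \frac{7}{9} * (k+\frac{4}{3}) / [(k+1)] ; factor over Q: parameters, x = \frac{7}{9}, and C = -\frac{4}{5}.


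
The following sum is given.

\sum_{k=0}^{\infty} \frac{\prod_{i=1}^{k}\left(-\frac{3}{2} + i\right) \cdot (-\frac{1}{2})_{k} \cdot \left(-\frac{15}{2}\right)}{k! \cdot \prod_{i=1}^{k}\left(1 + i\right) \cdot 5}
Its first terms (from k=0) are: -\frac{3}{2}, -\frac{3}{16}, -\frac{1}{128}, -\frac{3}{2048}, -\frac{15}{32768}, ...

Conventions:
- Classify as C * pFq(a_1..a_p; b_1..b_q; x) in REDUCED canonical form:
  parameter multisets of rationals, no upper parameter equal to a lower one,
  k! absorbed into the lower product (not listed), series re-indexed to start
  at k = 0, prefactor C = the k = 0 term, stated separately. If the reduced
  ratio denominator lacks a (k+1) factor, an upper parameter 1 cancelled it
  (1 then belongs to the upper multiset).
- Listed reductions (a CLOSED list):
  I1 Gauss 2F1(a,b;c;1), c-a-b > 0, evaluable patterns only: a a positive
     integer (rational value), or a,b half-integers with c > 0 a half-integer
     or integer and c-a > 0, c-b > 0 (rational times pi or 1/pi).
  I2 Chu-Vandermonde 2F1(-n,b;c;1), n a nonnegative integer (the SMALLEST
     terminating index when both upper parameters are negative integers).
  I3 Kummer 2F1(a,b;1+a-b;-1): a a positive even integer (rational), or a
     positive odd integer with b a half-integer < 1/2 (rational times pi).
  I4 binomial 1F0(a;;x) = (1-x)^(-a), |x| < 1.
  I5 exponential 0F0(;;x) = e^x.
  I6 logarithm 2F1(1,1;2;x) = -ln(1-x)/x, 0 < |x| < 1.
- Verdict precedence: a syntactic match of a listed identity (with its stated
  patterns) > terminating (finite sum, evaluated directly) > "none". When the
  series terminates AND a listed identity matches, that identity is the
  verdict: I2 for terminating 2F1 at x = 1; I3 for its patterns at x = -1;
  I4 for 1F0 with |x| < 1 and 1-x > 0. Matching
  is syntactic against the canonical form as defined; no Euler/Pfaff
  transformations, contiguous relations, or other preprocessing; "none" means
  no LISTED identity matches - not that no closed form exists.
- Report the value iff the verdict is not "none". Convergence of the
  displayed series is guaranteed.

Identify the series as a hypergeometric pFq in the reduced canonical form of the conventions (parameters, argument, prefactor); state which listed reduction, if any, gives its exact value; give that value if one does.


Canonical form: C = -\frac{3}{2} times 2F1 with upper {-\frac{1}{2}, -\frac{1}{2}}, lower {2}, x = 1. Verdict: Gauss's theorem I1 (half-integer case) matches (x = 1; upper {-\frac{1}{2}, -\frac{1}{2}} half-integers, c = 2 in the evaluable pattern). Exact value: \left(-\frac{16}{3}\right) / \pi.

Key observation: from the first term -\frac{3}{2}: the running product (prefactor -3/2) telescopes to a rising factorial.
Step ratio: r(k) = 1 * (k-\frac{1}{2}) (k-\frac{1}{2}) / [(k+2) (k+1)] - rational in k, leading ratio 1; with t_0 = -\frac{3}{2}, classification follows.


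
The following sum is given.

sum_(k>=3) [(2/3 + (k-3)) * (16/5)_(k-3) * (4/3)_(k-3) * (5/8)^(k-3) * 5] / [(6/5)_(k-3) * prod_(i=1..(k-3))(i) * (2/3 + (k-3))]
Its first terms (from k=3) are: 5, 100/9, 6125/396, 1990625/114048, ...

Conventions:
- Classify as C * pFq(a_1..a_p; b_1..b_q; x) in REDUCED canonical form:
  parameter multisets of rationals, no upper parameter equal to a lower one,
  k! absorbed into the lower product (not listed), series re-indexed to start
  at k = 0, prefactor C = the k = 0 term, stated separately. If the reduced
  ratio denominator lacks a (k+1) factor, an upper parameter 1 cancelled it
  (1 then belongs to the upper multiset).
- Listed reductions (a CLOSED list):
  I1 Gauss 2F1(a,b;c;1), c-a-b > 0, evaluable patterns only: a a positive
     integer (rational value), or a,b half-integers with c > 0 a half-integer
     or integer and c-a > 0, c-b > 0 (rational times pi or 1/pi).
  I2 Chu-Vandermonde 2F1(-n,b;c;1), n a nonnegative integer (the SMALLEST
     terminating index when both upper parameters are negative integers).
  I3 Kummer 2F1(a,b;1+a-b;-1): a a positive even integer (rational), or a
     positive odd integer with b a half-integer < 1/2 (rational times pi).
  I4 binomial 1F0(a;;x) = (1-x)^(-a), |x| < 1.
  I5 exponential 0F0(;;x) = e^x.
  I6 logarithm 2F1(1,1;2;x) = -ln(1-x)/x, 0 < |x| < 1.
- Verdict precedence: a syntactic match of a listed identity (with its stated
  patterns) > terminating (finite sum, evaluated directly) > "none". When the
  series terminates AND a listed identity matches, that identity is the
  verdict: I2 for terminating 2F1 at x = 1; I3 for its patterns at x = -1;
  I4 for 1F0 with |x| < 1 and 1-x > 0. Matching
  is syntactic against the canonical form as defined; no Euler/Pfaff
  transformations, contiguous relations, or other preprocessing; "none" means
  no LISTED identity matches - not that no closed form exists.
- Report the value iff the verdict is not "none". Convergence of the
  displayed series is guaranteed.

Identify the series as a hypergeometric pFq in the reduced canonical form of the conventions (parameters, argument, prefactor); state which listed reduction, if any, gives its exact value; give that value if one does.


Key observation: with t_0 = 5, the factor k + 2/3 cancels (top and bottom), leaving C = 5.
Term ratio: r(k) = (5/8) * (k+4/3) (k+16/5) / [(k+6/5) (k+1)] - rational; roots negated = parameters, x = (5/8), C = 5.

With C = 5: the canonical form is 2F1(4/3, 16/5; 6/5; 5/8). Verdict: none - this 2F1 at x = 5/8 matches no listed pattern, and upper {4/3, 16/5} holds no stopper.


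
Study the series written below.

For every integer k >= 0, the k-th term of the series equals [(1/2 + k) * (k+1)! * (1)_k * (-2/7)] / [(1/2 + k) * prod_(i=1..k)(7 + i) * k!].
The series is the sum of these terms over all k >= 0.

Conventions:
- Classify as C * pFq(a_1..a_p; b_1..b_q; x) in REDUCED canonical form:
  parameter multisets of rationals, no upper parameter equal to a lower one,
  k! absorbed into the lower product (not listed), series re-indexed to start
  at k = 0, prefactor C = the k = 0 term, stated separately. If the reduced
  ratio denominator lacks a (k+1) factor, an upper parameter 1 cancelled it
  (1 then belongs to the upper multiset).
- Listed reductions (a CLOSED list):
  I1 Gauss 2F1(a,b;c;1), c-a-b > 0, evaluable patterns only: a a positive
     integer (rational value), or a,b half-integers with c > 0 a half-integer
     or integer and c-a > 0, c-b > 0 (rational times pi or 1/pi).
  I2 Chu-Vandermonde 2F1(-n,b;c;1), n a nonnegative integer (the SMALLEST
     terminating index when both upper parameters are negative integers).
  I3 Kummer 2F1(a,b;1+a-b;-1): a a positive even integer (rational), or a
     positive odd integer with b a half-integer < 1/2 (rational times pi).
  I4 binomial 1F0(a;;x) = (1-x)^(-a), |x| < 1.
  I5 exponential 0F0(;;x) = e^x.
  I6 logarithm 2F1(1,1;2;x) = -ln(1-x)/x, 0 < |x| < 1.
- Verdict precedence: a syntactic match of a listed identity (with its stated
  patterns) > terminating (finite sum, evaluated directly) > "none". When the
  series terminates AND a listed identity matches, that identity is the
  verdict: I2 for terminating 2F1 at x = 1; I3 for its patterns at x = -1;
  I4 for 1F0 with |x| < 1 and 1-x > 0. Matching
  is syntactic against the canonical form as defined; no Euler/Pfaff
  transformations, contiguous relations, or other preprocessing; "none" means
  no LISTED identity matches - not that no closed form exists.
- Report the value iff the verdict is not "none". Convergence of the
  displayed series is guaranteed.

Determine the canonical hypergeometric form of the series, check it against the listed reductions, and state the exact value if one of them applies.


This is -2/7 * 2F1(1, 2; 8; 1) in reduced canonical form. Verdict: the Gauss summation I1 fires (x = 1: the Gamma ratio telescopes since c-a-b = 5 > 0 and a = 1 in Z>0). Sum: -2/5.

Key step: t_0 = -2/7 here, and the factorial ratio (C = -2/7) (k+a-1)!/(a-1)! is a rising factorial (a)_k.
Ratio: r(k) = 1 * (k+1) (k+2) / [(k+8) (k+1)] - rational; roots negated = parameters, x = 1, C = -2/7.


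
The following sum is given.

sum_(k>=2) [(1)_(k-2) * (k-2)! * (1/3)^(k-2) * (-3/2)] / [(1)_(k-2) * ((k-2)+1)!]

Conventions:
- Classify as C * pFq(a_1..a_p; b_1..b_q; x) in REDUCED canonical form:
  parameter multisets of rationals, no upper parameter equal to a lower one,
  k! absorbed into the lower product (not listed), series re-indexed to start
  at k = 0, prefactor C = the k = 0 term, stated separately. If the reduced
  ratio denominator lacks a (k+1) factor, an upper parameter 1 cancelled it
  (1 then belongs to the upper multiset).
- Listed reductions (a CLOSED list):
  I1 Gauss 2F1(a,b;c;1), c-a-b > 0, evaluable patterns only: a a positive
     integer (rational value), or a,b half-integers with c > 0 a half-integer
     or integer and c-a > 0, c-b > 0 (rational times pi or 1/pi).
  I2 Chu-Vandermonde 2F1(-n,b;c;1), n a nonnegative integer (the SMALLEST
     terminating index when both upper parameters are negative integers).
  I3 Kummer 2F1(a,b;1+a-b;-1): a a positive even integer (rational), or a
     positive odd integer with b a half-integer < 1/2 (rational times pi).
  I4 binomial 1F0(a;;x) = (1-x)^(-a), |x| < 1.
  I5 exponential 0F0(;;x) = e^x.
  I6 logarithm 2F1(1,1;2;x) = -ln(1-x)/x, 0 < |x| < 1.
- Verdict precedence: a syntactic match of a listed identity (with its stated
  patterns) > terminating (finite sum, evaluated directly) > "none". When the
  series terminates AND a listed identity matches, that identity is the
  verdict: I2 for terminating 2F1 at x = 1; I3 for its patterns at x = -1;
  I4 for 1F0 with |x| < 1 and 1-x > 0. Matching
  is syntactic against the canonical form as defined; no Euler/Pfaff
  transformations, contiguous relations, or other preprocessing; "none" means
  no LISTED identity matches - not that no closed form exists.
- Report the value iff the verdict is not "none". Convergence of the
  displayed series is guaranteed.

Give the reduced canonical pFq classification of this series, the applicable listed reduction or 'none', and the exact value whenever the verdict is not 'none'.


Reduced: x = 1/3, 2F1, upper = {1, 1}, lower = {2}, C = -3/2. Verdict: this is logarithm (I6) (the logarithm: parameters (1,1;2), x = 1/3). Hence: (9/2) * ln(2/3).

First insight: from the first term -3/2: (1)_k (prefactor -3/2) is k! itself.
Adjacent-term ratio: r(k) = (1/3) * (k+1) (k+1) / [(k+2) (k+1)] ; factor over Q: parameters, x = (1/3), and C = -3/2.


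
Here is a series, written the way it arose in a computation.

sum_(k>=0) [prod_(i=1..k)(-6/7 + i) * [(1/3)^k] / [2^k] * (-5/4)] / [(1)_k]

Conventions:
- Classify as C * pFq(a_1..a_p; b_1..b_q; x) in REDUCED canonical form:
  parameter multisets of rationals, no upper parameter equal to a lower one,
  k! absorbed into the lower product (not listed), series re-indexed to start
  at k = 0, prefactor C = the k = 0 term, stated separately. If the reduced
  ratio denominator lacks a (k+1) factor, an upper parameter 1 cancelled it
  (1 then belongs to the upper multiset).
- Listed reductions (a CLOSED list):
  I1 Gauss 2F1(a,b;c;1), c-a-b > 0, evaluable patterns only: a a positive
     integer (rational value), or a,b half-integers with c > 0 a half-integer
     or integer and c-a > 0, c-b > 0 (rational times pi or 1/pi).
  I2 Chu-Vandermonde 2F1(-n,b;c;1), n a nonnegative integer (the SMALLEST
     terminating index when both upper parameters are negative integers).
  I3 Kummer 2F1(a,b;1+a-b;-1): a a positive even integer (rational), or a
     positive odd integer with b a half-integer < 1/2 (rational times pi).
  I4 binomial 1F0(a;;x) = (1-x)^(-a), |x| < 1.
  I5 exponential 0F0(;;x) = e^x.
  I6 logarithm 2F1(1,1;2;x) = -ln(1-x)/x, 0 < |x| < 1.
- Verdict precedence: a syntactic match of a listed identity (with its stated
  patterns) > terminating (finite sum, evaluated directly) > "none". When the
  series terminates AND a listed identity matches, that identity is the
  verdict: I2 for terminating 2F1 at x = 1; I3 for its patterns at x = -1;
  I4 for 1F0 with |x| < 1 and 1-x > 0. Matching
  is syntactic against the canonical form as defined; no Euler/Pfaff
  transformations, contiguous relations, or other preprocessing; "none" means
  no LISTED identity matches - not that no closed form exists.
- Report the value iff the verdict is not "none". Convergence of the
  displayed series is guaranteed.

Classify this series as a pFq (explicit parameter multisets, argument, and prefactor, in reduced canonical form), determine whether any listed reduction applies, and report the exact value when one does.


Classification (C = -5/4): 1F0 with upper {1/7}, lower {-}, argument x = 1/6. Verdict: binomial (I4) applies (the 1F0 binomial series: exponent -1/7, x = 1/6). Exact value: (-5/4) * (5/6)^(-1/7).

Structural cue: from the first term -5/4: the running product (C = -5/4, x = 1/6) telescopes to a rising factorial.
Ratio: r(k) = (1/6) * (k+1/7) / [(k+1)] - rational; roots negated = parameters, x = (1/6), C = -5/4.


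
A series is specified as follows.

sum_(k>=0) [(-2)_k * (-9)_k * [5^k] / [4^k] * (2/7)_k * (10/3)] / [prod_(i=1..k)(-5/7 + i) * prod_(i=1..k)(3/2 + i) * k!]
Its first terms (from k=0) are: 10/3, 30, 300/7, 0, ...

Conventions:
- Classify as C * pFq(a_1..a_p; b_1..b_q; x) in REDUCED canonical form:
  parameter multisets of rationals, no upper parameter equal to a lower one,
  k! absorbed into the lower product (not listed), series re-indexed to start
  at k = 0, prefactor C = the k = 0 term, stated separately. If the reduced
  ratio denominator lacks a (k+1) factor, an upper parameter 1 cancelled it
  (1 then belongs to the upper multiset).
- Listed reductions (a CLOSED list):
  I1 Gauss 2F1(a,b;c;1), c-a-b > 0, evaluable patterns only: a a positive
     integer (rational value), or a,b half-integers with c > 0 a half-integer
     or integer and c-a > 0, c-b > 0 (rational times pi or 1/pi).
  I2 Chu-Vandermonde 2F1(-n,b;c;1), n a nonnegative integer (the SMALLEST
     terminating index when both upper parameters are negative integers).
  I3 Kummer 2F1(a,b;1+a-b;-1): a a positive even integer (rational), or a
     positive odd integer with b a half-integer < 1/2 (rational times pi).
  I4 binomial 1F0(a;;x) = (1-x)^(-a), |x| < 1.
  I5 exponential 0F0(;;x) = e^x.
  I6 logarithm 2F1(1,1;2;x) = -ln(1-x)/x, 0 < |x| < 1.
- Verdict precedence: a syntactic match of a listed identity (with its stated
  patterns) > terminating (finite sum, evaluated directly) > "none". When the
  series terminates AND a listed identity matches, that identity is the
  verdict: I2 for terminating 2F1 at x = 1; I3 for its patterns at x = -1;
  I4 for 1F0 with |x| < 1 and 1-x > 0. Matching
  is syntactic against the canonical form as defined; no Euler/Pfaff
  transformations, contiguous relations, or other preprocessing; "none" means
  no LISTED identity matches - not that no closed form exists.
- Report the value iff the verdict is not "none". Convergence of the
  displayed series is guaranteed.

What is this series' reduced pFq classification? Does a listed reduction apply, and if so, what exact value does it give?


Key observation: x = (5/4) and the two geometric factors (C = 10/3, x = 5/4) combine into one argument.
Consecutive-term ratio: r(k) = (5/4) * (k-9) (k-2) / [(k+5/2) (k+1)] - rational; roots negated = parameters, x = (5/4), C = 10/3.

This is 10/3 * 2F1(-9, -2; 5/2; 5/4) in reduced canonical form. Verdict: terminating - no listed pattern fits, but -2 in the upper list cuts the series at k = 2; direct evaluation. Value: 1600/21.


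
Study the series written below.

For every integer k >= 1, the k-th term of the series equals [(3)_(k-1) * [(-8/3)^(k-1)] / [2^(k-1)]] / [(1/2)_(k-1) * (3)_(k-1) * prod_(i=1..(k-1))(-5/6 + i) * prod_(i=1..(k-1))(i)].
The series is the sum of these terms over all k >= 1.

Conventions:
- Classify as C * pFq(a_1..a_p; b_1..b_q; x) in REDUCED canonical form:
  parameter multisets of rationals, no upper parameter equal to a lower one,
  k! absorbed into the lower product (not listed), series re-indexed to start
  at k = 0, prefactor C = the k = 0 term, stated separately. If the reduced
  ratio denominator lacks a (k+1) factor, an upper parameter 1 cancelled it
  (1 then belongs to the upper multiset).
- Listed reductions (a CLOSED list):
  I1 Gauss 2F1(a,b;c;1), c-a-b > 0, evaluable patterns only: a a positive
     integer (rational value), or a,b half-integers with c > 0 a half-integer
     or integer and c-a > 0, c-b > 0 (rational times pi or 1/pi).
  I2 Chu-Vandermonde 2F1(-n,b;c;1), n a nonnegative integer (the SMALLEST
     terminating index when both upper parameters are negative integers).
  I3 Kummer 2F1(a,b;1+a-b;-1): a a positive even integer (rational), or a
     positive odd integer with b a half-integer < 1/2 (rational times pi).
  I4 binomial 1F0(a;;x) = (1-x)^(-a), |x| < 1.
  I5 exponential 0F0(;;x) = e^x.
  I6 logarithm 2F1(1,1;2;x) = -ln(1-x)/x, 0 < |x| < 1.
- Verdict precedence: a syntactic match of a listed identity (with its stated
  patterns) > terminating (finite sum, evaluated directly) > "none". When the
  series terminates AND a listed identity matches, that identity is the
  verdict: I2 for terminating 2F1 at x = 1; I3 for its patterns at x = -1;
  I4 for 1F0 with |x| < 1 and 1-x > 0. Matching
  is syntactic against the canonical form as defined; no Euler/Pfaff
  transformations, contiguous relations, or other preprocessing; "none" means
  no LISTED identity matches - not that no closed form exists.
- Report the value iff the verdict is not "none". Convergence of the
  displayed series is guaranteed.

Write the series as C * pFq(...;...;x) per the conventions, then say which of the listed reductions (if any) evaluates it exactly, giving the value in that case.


Structural cue: from the first term 1: the parameter 3 appears in both the upper and lower lists and cancels.
Adjacent-term ratio: r(k) = (-4/3) * 1 / [(k+1/6) (k+1/2) (k+1)] - rational in k, leading ratio (-4/3); with t_0 = 1, classification follows.

This is 1 * 0F2(-; 1/6, 1/2; -4/3) in reduced canonical form. Verdict: none here - no I1-I6 shape fits x = -4/3 with lower {1/6, 1/2}.


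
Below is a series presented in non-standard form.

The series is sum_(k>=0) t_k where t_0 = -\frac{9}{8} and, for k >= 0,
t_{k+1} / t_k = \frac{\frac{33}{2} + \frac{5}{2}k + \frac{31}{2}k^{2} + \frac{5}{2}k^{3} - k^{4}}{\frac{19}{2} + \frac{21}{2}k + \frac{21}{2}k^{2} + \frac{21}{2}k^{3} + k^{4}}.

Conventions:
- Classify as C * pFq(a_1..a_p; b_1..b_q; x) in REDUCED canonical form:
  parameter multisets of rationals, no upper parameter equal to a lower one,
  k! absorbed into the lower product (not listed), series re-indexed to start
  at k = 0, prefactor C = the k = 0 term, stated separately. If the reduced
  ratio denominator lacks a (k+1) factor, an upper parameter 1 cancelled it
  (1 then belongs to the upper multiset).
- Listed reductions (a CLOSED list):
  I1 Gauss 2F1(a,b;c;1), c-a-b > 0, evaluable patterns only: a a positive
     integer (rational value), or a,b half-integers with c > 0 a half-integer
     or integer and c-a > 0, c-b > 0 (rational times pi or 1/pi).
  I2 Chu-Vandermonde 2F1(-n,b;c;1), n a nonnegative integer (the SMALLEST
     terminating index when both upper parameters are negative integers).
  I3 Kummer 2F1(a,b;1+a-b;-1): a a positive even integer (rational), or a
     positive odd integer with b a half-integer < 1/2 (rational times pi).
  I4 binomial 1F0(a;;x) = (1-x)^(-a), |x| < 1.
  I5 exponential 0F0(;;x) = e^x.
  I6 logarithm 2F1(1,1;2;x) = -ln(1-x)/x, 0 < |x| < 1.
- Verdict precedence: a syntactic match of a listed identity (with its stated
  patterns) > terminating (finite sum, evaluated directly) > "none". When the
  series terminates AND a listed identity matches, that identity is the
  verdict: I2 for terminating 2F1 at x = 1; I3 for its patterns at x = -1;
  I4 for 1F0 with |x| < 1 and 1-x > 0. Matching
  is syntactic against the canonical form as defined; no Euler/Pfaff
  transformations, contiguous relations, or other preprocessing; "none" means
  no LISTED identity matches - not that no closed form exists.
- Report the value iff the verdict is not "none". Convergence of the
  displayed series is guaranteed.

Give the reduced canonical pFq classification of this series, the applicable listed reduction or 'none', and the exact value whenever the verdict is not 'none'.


Key step: t_0 = -\frac{9}{8} here, and roots of the ratio polynomials (C = -9/8, x = -1) are the negated parameters.
Adjacent-term ratio: r(k) = -1 * (k-\frac{11}{2}) (k+3) / [(k+\frac{19}{2}) (k+1)] - rational; roots negated = parameters, x = -1, C = -\frac{9}{8}.

At argument -1: a 2F1 with upper {-\frac{11}{2}, 3}, lower {\frac{19}{2}}, scaled by C = -\frac{9}{8}. Verdict: Kummer's theorem (I3) fires (x = -1; c = \frac{19}{2} equals 1+a-b for upper {-\frac{11}{2}, 3}: listed pattern). Sum: \left(-\frac{984555}{524288}\right) \cdot \pi.


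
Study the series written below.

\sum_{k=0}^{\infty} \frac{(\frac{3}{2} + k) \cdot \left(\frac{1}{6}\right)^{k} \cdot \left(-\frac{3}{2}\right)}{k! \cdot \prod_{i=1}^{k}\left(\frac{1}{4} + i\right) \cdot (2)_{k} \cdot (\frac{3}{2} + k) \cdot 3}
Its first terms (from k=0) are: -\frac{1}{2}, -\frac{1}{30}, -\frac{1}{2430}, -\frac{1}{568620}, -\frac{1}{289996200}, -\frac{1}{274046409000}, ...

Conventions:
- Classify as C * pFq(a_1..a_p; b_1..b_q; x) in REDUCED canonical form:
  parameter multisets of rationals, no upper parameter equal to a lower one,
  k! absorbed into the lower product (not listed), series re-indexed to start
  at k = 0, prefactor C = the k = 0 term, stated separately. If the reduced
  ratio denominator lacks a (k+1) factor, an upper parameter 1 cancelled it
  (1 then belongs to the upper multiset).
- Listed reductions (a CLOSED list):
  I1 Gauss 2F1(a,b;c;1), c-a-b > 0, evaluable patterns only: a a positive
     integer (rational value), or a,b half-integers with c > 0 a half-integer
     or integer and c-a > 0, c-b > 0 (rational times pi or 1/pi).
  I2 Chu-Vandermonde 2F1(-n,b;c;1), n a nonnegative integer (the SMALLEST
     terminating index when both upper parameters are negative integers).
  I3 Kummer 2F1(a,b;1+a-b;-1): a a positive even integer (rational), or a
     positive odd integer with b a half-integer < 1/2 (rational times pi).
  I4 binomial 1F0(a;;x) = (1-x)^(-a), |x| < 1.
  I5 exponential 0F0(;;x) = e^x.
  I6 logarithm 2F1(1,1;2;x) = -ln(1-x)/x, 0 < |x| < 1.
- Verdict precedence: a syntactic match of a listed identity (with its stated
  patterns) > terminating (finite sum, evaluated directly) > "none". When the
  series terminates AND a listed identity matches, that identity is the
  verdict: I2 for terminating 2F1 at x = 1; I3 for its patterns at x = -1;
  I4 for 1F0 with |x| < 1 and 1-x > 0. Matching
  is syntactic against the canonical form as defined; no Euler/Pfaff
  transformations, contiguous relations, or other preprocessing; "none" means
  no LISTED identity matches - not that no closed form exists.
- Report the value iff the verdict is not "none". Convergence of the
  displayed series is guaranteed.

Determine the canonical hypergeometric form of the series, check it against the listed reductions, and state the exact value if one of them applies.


With C = -\frac{1}{2}: the canonical form is 0F2(-; \frac{5}{4}, 2; \frac{1}{6}). Verdict: none here - no I1-I6 shape fits x = \frac{1}{6} with lower {\frac{5}{4}, 2}.

Key observation: t_0 being -\frac{1}{2}, k + 3/2 divides numerator and denominator alike; C = -1/2, x = 1/6 after cancelling.
Ratio: r(k) = \frac{1}{6} * 1 / [(k+\frac{5}{4}) (k+2) (k+1)] - poly over poly, x = \frac{1}{6} from leading terms; C = -\frac{1}{2} at k = 0.


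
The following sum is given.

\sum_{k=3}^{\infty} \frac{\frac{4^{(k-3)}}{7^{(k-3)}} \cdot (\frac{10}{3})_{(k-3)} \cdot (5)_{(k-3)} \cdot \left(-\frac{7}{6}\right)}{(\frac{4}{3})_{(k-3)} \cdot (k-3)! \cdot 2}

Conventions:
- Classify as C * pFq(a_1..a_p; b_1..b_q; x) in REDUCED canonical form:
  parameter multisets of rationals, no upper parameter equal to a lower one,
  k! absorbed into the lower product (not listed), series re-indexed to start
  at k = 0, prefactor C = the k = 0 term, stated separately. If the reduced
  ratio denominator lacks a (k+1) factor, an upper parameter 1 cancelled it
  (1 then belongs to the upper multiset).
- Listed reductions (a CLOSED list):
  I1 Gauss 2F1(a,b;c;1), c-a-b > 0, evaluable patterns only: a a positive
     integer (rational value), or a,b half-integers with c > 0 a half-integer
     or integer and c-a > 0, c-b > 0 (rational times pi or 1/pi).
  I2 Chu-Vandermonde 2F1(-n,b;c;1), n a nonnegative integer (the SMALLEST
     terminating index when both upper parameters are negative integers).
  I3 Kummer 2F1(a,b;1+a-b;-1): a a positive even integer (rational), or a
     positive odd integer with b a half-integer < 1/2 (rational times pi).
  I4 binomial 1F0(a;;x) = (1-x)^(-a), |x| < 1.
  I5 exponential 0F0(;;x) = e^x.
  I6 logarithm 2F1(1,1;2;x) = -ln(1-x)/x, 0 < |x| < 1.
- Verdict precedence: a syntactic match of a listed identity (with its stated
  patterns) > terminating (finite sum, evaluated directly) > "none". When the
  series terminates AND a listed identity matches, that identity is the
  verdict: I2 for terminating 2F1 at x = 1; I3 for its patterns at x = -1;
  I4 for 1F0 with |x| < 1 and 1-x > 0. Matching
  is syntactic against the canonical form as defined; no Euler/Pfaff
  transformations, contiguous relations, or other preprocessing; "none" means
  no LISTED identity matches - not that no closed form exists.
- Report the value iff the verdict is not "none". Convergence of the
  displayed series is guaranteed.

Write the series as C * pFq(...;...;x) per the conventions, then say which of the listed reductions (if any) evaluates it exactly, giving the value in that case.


Prefactor -\frac{7}{12}, argument \frac{4}{7}: 2F1 with upper {\frac{10}{3}, 5} over lower {\frac{4}{3}}. Verdict: none. No listed pattern accepts 2F1(\frac{10}{3}, 5; \frac{4}{3}; \frac{4}{7}).

Key observation: x = \frac{4}{7} and the constant factors (prefactor -7/12) combine into one prefactor.
Ratio: r(k) = \frac{4}{7} * (k+\frac{10}{3}) (k+5) / [(k+\frac{4}{3}) (k+1)] - rational; roots negated = parameters, x = \frac{4}{7}, C = -\frac{7}{12}.


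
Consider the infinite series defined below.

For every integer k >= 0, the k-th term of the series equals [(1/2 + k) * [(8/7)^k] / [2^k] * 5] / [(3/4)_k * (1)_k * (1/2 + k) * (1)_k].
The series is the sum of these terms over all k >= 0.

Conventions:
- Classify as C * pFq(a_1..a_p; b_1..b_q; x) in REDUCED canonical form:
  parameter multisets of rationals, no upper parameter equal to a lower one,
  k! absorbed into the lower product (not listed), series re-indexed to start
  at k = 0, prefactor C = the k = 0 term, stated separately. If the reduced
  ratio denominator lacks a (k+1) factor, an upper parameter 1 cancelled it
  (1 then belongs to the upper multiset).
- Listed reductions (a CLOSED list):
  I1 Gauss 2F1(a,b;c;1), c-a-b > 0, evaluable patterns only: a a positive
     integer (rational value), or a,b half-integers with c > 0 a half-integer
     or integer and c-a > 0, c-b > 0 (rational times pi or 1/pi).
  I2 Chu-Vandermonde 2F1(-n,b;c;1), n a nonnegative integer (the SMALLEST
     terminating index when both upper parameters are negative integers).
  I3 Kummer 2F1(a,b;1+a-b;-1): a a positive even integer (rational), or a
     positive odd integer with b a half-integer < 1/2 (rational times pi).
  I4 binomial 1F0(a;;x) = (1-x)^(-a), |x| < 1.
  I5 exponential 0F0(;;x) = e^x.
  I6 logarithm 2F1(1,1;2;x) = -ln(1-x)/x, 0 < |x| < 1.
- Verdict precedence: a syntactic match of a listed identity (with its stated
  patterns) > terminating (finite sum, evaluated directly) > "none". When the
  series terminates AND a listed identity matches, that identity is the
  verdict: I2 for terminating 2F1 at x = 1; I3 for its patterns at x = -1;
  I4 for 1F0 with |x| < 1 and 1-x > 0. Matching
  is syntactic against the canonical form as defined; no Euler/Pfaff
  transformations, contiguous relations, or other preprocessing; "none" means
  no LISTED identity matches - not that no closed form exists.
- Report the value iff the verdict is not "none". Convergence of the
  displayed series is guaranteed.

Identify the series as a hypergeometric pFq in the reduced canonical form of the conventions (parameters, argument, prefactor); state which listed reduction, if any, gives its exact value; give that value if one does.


Key observation: t_0 being 5, (1)_k (C = 5, x = 4/7) is k! itself.
Term ratio: r(k) = (4/7) * 1 / [(k+3/4) (k+1) (k+1)] - rational in k, leading ratio (4/7); with t_0 = 5, classification follows.

The series (x = 4/7) is 0F2: upper {-}, lower {3/4, 1}, prefactor 5. Verdict: none - this 0F2 at x = 4/7 matches no listed pattern, and upper {-} holds no stopper.


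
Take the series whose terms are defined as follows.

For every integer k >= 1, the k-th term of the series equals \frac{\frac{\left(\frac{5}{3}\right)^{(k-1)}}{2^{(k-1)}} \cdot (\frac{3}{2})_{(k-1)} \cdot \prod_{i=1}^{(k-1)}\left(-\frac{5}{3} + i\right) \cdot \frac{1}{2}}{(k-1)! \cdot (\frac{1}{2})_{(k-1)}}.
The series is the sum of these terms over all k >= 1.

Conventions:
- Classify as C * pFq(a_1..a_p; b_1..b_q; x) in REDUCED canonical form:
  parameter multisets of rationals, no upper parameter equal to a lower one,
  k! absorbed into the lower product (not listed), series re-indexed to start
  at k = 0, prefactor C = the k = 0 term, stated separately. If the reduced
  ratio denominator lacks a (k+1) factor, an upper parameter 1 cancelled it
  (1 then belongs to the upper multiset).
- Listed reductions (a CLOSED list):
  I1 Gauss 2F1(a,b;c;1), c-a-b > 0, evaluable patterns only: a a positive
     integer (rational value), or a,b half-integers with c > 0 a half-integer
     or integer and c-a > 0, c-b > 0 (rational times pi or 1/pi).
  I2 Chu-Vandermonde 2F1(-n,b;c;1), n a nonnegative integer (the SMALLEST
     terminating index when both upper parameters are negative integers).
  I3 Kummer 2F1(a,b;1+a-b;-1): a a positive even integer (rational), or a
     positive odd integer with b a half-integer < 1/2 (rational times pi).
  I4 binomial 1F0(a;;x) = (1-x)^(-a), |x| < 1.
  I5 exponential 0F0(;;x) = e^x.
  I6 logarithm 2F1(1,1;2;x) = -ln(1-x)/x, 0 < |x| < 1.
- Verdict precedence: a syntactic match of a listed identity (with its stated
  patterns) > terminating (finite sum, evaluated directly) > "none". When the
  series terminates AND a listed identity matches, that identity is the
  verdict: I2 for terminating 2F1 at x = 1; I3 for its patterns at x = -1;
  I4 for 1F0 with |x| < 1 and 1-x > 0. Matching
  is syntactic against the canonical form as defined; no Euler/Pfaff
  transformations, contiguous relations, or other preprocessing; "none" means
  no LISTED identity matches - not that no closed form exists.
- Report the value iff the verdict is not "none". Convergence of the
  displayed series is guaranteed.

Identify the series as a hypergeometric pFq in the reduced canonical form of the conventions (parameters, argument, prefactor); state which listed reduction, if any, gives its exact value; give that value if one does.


At argument \frac{5}{6}: a 2F1 with upper {-\frac{2}{3}, \frac{3}{2}}, lower {\frac{1}{2}}, scaled by C = \frac{1}{2}. Verdict: none here - no I1-I6 shape fits x = \frac{5}{6} with lower {\frac{1}{2}}.

Structural cue: t_0 being \frac{1}{2}, the two k-th powers (C = 1/2, x = 5/6) combine into one argument.
Consecutive-term ratio: r(k) = \frac{5}{6} * (k-\frac{2}{3}) (k+\frac{3}{2}) / [(k+\frac{1}{2}) (k+1)] - rational; roots negated = parameters, x = \frac{5}{6}, C = \frac{1}{2}.


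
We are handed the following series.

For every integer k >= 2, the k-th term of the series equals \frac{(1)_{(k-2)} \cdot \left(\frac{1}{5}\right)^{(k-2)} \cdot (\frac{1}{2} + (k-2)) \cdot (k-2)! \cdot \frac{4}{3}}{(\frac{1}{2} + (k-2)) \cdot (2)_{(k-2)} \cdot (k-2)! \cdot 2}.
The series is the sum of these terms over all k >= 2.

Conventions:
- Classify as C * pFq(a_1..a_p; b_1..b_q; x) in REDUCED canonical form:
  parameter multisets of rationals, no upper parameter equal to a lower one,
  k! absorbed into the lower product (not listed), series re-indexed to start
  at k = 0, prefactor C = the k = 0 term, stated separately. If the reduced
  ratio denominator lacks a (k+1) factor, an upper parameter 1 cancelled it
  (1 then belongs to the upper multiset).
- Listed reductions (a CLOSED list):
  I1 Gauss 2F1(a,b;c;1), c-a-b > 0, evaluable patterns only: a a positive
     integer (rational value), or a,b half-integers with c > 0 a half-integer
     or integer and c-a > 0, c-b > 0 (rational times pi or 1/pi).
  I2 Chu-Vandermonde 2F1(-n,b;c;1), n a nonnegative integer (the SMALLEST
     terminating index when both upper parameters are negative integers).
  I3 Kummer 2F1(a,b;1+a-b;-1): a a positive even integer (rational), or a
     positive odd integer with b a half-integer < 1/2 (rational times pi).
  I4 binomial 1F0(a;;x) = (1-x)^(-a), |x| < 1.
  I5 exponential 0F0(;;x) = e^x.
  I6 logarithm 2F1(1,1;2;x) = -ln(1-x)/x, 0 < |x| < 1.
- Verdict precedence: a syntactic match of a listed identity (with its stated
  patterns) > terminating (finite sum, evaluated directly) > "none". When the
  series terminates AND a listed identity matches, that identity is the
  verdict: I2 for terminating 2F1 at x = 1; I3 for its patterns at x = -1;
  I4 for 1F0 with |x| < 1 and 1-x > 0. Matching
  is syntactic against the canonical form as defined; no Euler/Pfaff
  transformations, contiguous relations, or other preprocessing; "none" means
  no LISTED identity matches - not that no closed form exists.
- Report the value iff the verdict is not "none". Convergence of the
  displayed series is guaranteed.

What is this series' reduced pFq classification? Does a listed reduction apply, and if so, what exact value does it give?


Prefactor \frac{2}{3}, argument \frac{1}{5}: 2F1 with upper {1, 1} over lower {2}. Verdict: the logarithmic series (I6) fires (the logarithm: parameters (1,1;2), x = \frac{1}{5}). Exact value: \left(-\frac{10}{3}\right) \cdot \ln\left(\frac{4}{5}\right).

Structural cue: from the first term \frac{2}{3}: the constant factors (C = 2/3) combine into one prefactor.
Consecutive-term ratio: r(k) = \frac{1}{5} * (k+1) (k+1) / [(k+2) (k+1)] ; factor over Q: parameters, x = \frac{1}{5}, and C = \frac{2}{3}.


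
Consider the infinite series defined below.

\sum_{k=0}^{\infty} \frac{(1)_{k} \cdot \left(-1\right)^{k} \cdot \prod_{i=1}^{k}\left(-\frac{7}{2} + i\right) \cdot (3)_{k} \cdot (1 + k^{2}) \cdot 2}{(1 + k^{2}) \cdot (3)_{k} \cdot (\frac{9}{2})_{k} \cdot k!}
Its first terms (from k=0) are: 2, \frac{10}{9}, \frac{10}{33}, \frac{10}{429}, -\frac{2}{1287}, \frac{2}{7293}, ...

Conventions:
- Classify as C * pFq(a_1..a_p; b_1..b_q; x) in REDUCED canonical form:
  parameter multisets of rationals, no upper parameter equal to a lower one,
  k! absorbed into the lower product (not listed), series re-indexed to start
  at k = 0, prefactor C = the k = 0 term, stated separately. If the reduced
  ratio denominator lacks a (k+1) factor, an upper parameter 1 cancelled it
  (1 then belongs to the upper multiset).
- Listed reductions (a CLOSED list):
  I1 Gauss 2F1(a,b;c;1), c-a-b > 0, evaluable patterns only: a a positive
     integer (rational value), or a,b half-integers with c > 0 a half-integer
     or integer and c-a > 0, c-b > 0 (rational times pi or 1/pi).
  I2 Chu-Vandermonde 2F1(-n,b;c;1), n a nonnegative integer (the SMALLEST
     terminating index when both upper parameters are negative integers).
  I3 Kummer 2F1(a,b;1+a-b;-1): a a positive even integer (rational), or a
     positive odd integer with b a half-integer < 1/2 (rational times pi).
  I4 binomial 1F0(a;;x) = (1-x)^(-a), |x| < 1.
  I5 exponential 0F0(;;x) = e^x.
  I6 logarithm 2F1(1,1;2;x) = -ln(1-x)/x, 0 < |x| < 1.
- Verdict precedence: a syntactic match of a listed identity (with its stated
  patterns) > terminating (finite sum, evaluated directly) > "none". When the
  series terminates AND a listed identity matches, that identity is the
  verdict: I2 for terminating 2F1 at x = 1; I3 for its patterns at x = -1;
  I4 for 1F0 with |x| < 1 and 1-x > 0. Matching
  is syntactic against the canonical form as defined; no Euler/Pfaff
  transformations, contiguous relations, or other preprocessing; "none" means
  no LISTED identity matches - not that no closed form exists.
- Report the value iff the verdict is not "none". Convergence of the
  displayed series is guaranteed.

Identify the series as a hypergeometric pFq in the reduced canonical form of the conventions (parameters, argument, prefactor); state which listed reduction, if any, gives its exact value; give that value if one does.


Prefactor 2, argument -1: 2F1 with upper {-\frac{5}{2}, 1} over lower {\frac{9}{2}}. Verdict: Kummer (I3) matches (x = -1; c = \frac{9}{2} equals 1+a-b for upper {-\frac{5}{2}, 1}: listed pattern). Value: \frac{35}{32} \cdot \pi.

The tell: x = -1 and striking the common factor k^2 + 1 reduces the term (C = 2, x = -1).
Ratio: r(k) = -1 * (k-\frac{5}{2}) (k+1) / [(k+\frac{9}{2}) (k+1)] - rational in k, leading ratio -1; with t_0 = 2, classification follows.


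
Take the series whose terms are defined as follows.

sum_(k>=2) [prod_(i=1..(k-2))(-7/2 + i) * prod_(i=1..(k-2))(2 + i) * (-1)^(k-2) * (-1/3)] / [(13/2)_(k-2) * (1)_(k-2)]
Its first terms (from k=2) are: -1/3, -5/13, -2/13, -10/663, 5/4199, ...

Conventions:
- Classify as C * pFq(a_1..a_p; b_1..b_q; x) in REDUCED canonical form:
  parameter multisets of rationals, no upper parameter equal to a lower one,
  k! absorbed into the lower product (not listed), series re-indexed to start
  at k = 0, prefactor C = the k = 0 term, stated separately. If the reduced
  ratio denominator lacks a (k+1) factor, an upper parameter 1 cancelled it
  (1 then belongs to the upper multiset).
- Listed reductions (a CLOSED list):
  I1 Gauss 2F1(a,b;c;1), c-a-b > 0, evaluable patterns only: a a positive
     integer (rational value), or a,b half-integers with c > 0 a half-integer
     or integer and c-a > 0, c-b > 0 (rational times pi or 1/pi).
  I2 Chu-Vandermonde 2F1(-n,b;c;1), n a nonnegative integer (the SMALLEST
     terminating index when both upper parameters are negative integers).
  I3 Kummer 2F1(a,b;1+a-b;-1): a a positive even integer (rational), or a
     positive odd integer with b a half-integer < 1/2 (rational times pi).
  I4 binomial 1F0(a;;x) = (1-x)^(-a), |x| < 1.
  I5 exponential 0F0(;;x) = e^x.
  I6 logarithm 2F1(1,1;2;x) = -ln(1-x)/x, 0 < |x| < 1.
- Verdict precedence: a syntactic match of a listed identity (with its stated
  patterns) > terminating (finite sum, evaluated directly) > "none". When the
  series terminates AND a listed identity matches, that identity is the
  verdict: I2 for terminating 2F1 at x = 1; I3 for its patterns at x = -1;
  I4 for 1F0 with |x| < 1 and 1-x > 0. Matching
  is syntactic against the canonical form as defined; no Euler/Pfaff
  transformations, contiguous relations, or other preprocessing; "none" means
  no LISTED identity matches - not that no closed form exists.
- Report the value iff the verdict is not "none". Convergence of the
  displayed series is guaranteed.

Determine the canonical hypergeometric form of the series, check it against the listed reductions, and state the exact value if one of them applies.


The tell: with t_0 = -1/3, the running product (prefactor -1/3) telescopes to a rising factorial.
Adjacent-term ratio: r(k) = (-1) * (k-5/2) (k+3) / [(k+13/2) (k+1)] - poly over poly, x = (-1) from leading terms; C = -1/3 at k = 0.

With C = -1/3: the canonical form is 2F1(-5/2, 3; 13/2; -1). Verdict: Kummer (I3) matches (x = -1; c = 13/2 equals 1+a-b for upper {-5/2, 3}: listed pattern). Value: (-1155/4096) * pi.
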